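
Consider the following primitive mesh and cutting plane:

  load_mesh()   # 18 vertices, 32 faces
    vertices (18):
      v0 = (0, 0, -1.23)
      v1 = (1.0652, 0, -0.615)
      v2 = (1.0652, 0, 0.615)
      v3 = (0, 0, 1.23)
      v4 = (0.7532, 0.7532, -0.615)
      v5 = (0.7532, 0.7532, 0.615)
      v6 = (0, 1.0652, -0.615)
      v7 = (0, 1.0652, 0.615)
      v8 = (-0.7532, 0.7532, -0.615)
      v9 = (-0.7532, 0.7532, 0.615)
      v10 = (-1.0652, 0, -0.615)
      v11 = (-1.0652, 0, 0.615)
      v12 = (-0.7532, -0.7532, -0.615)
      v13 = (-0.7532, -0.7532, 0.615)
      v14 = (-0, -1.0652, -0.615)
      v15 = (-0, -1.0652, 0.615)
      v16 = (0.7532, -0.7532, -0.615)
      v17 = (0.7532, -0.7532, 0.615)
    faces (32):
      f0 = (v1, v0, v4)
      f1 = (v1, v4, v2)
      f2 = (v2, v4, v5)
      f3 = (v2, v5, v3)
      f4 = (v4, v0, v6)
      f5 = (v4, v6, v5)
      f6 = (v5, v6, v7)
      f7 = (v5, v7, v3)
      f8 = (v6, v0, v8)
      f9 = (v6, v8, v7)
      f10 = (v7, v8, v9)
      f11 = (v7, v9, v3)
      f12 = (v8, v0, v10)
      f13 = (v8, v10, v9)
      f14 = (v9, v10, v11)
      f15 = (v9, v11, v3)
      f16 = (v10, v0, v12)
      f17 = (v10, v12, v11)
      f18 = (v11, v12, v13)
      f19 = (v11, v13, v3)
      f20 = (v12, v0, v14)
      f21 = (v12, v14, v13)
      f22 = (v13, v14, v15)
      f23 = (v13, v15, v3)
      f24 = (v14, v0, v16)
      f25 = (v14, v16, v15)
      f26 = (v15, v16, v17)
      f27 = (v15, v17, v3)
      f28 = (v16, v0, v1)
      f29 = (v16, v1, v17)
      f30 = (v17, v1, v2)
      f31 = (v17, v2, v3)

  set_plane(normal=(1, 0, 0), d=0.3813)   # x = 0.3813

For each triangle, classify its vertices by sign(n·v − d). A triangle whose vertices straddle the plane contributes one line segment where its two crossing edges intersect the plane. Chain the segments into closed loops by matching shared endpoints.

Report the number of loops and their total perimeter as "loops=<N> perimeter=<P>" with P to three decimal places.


Straddling triangles (12 of 32):
  (v1,v0,v4) [+-+] → (0.3813, 0, -1.00985)–(0.3813, 0.3813, -0.918662)  len=0.3921
  (v2,v5,v3) [++-] → (0.3813, 0.3813, 0.918662)–(0.3813, 0, 1.00985)  len=0.3921
  (v4,v0,v6) [+--] → (0.3813, 0.3813, -0.918662)–(0.3813, 0.907253, -0.615)  len=0.6073
  (v4,v6,v5) [+-+] → (0.3813, 0.907253, -0.615)–(0.3813, 0.907253, 0.00767525)  len=0.6227
  (v5,v6,v7) [+--] → (0.3813, 0.907253, 0.00767525)–(0.3813, 0.907253, 0.615)  len=0.6073
  (v5,v7,v3) [+--] → (0.3813, 0.907253, 0.615)–(0.3813, 0.3813, 0.918662)  len=0.6073
  (v14,v0,v16) [--+] → (0.3813, -0.3813, -0.918662)–(0.3813, -0.907253, -0.615)  len=0.6073
  (v14,v16,v15) [-+-] → (0.3813, -0.907253, -0.615)–(0.3813, -0.907253, -0.00767525)  len=0.6073
  (v15,v16,v17) [-++] → (0.3813, -0.907253, -0.00767525)–(0.3813, -0.907253, 0.615)  len=0.6227
  (v15,v17,v3) [-+-] → (0.3813, -0.907253, 0.615)–(0.3813, -0.3813, 0.918662)  len=0.6073
  (v16,v0,v1) [+-+] → (0.3813, -0.3813, -0.918662)–(0.3813, 0, -1.00985)  len=0.3921
  (v17,v2,v3) [++-] → (0.3813, 0, 1.00985)–(0.3813, -0.3813, 0.918662)  len=0.3921

Chained into 1 loop(s):
  loop 1: 12 segments, perimeter = 6.4575
Total perimeter = 6.457

loops=1 perimeter=6.457


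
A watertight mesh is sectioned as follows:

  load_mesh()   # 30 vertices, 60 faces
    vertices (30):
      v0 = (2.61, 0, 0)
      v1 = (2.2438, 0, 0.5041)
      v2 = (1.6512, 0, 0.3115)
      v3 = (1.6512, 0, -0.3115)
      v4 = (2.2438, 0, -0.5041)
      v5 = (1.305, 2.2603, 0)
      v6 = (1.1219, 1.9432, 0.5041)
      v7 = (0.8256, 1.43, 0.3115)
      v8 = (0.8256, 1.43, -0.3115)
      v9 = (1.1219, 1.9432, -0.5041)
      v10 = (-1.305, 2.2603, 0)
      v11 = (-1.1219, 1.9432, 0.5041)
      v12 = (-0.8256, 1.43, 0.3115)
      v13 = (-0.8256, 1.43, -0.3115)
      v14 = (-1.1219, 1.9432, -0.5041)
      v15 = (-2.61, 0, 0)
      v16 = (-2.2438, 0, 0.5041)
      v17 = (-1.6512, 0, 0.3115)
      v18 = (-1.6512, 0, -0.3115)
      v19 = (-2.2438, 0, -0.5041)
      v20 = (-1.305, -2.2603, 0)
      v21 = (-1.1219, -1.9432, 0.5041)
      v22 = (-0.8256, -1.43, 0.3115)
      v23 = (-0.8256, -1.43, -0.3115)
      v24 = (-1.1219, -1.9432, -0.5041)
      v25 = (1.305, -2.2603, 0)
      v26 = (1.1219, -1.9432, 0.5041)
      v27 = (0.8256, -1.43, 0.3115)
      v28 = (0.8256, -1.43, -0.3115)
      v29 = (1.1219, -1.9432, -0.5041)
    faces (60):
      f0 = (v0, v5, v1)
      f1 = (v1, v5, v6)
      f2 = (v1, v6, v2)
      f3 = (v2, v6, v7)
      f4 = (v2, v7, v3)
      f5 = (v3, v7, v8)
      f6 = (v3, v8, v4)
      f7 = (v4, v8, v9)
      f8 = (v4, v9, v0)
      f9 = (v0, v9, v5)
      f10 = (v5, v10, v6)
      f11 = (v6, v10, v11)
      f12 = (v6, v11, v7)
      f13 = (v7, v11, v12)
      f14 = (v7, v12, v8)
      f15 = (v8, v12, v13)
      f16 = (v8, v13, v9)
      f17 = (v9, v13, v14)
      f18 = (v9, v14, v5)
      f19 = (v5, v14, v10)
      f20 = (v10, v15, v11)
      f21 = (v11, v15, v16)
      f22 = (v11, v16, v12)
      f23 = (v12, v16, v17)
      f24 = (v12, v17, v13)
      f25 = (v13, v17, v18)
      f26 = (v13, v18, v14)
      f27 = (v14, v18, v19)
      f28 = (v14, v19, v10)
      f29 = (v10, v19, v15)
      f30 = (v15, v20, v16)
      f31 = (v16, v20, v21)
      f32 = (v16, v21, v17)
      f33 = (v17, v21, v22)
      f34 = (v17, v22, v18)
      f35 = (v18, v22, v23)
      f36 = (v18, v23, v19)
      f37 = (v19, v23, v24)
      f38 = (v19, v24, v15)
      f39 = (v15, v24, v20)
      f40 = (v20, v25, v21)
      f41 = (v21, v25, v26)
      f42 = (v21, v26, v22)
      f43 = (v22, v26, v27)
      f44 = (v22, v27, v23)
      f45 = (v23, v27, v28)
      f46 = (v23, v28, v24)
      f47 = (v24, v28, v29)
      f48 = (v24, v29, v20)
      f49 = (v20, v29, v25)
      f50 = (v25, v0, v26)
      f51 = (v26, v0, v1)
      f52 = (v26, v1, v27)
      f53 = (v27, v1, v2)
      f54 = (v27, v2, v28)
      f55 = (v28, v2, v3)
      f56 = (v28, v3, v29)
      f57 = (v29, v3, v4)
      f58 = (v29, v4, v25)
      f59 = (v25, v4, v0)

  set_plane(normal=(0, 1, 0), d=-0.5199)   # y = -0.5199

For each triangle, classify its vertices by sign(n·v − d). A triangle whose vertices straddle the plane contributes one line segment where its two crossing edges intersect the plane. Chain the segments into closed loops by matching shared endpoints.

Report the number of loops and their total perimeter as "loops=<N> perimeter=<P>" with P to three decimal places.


Straddling triangles (20 of 60):
  (v15,v20,v16) [+-+] → (-2.30983, -0.5199, 0)–(-2.02786, -0.5199, 0.38815)  len=0.4798
  (v16,v20,v21) [+--] → (-2.02786, -0.5199, 0.38815)–(-1.94364, -0.5199, 0.5041)  len=0.1433
  (v16,v21,v17) [+-+] → (-1.94364, -0.5199, 0.5041)–(-1.50959, -0.5199, 0.36303)  len=0.4564
  (v17,v21,v22) [+--] → (-1.50959, -0.5199, 0.36303)–(-1.35104, -0.5199, 0.3115)  len=0.1667
  (v17,v22,v18) [+-+] → (-1.35104, -0.5199, 0.3115)–(-1.35104, -0.5199, -0.0849981)  len=0.3965
  (v18,v22,v23) [+--] → (-1.35104, -0.5199, -0.0849981)–(-1.35104, -0.5199, -0.3115)  len=0.2265
  (v18,v23,v19) [+-+] → (-1.35104, -0.5199, -0.3115)–(-1.72819, -0.5199, -0.434077)  len=0.3966
  (v19,v23,v24) [+--] → (-1.72819, -0.5199, -0.434077)–(-1.94364, -0.5199, -0.5041)  len=0.2265
  (v19,v24,v15) [+-+] → (-1.94364, -0.5199, -0.5041)–(-2.21186, -0.5199, -0.134871)  len=0.4564
  (v15,v24,v20) [+--] → (-2.21186, -0.5199, -0.134871)–(-2.30983, -0.5199, 0)  len=0.1667
  (v25,v0,v26) [-+-] → (2.30983, -0.5199, 0)–(2.21186, -0.5199, 0.134871)  len=0.1667
  (v26,v0,v1) [-++] → (2.21186, -0.5199, 0.134871)–(1.94364, -0.5199, 0.5041)  len=0.4564
  (v26,v1,v27) [-+-] → (1.94364, -0.5199, 0.5041)–(1.72819, -0.5199, 0.434077)  len=0.2265
  (v27,v1,v2) [-++] → (1.72819, -0.5199, 0.434077)–(1.35104, -0.5199, 0.3115)  len=0.3966
  (v27,v2,v28) [-+-] → (1.35104, -0.5199, 0.3115)–(1.35104, -0.5199, 0.0849981)  len=0.2265
  (v28,v2,v3) [-++] → (1.35104, -0.5199, 0.0849981)–(1.35104, -0.5199, -0.3115)  len=0.3965
  (v28,v3,v29) [-+-] → (1.35104, -0.5199, -0.3115)–(1.50959, -0.5199, -0.36303)  len=0.1667
  (v29,v3,v4) [-++] → (1.50959, -0.5199, -0.36303)–(1.94364, -0.5199, -0.5041)  len=0.4564
  (v29,v4,v25) [-+-] → (1.94364, -0.5199, -0.5041)–(2.02786, -0.5199, -0.38815)  len=0.1433
  (v25,v4,v0) [-++] → (2.02786, -0.5199, -0.38815)–(2.30983, -0.5199, 0)  len=0.4798

Chained into 2 loop(s):
  loop 1: 10 segments, perimeter = 3.1154
  loop 2: 10 segments, perimeter = 3.1154
Total perimeter = 6.231

loops=2 perimeter=6.231


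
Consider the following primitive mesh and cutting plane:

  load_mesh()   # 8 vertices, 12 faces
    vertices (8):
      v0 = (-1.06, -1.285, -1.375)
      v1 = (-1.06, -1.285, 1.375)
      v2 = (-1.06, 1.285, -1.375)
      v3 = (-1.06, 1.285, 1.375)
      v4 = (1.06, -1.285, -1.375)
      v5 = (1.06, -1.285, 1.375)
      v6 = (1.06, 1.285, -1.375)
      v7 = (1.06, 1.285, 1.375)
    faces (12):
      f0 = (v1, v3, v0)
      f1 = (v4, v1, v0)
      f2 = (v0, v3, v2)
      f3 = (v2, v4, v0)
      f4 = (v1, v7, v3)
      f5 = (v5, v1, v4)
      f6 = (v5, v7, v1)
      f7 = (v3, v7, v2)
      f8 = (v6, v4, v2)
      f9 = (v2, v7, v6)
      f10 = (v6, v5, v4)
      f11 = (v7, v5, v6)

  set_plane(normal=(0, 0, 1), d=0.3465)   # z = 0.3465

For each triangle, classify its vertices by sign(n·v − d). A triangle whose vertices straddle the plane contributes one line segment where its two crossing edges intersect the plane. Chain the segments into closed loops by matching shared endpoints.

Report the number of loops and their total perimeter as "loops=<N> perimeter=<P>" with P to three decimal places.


loops=1 perimeter=9.380

Straddling triangles (8 of 12):
  (v1,v3,v0) [++-] → (-1.06, 0.32382, 0.3465)–(-1.06, -1.285, 0.3465)  len=1.6088
  (v4,v1,v0) [-+-] → (-0.26712, -1.285, 0.3465)–(-1.06, -1.285, 0.3465)  len=0.7929
  (v0,v3,v2) [-+-] → (-1.06, 0.32382, 0.3465)–(-1.06, 1.285, 0.3465)  len=0.9612
  (v5,v1,v4) [++-] → (-0.26712, -1.285, 0.3465)–(1.06, -1.285, 0.3465)  len=1.3271
  (v3,v7,v2) [++-] → (0.26712, 1.285, 0.3465)–(-1.06, 1.285, 0.3465)  len=1.3271
  (v2,v7,v6) [-+-] → (0.26712, 1.285, 0.3465)–(1.06, 1.285, 0.3465)  len=0.7929
  (v6,v5,v4) [-+-] → (1.06, -0.32382, 0.3465)–(1.06, -1.285, 0.3465)  len=0.9612
  (v7,v5,v6) [++-] → (1.06, -0.32382, 0.3465)–(1.06, 1.285, 0.3465)  len=1.6088

Chained into 1 loop(s):
  loop 1: 8 segments, perimeter = 9.3800
Total perimeter = 9.380


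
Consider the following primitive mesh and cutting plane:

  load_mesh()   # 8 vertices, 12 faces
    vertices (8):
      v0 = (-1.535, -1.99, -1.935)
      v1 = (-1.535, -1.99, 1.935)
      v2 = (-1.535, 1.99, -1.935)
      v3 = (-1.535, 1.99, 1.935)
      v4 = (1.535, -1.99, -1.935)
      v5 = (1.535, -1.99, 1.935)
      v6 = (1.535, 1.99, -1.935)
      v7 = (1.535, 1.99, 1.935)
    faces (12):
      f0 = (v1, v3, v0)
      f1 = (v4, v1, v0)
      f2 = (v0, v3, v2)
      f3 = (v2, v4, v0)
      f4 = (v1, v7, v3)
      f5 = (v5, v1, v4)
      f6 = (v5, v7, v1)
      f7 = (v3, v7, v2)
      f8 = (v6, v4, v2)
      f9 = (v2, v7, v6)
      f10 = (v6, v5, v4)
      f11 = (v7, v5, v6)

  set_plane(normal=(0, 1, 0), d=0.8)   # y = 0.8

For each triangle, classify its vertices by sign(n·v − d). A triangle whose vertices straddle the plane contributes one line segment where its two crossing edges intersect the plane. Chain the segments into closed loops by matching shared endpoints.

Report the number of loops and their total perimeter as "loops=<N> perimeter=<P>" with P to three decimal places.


Straddling triangles (8 of 12):
  (v1,v3,v0) [-+-] → (-1.535, 0.8, 1.935)–(-1.535, 0.8, 0.777889)  len=1.1571
  (v0,v3,v2) [-++] → (-1.535, 0.8, 0.777889)–(-1.535, 0.8, -1.935)  len=2.7129
  (v2,v4,v0) [+--] → (-0.617085, 0.8, -1.935)–(-1.535, 0.8, -1.935)  len=0.9179
  (v1,v7,v3) [-++] → (0.617085, 0.8, 1.935)–(-1.535, 0.8, 1.935)  len=2.1521
  (v5,v7,v1) [-+-] → (1.535, 0.8, 1.935)–(0.617085, 0.8, 1.935)  len=0.9179
  (v6,v4,v2) [+-+] → (1.535, 0.8, -1.935)–(-0.617085, 0.8, -1.935)  len=2.1521
  (v6,v5,v4) [+--] → (1.535, 0.8, -0.777889)–(1.535, 0.8, -1.935)  len=1.1571
  (v7,v5,v6) [+-+] → (1.535, 0.8, 1.935)–(1.535, 0.8, -0.777889)  len=2.7129

Chained into 1 loop(s):
  loop 1: 8 segments, perimeter = 13.8800
Total perimeter = 13.880

loops=1 perimeter=13.880


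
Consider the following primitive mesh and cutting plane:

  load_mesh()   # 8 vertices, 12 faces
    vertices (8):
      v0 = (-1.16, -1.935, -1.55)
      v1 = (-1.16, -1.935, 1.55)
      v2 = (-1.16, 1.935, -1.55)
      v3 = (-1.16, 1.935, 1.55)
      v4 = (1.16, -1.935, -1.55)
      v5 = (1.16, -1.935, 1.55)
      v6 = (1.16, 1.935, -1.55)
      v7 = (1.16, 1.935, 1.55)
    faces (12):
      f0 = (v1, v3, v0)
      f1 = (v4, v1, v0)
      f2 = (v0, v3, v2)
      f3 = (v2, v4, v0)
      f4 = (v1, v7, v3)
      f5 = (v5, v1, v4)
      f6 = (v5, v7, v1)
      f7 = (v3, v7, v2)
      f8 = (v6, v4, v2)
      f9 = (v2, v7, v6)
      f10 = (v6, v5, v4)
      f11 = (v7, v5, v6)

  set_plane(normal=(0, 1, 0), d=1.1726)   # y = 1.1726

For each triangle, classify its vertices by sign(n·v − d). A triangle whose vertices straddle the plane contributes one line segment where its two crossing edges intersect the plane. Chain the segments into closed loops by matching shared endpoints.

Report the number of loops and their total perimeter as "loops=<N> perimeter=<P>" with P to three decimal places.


loops=1 perimeter=10.840

Straddling triangles (8 of 12):
  (v1,v3,v0) [-+-] → (-1.16, 1.1726, 1.55)–(-1.16, 1.1726, 0.939292)  len=0.6107
  (v0,v3,v2) [-++] → (-1.16, 1.1726, 0.939292)–(-1.16, 1.1726, -1.55)  len=2.4893
  (v2,v4,v0) [+--] → (-0.702954, 1.1726, -1.55)–(-1.16, 1.1726, -1.55)  len=0.4570
  (v1,v7,v3) [-++] → (0.702954, 1.1726, 1.55)–(-1.16, 1.1726, 1.55)  len=1.8630
  (v5,v7,v1) [-+-] → (1.16, 1.1726, 1.55)–(0.702954, 1.1726, 1.55)  len=0.4570
  (v6,v4,v2) [+-+] → (1.16, 1.1726, -1.55)–(-0.702954, 1.1726, -1.55)  len=1.8630
  (v6,v5,v4) [+--] → (1.16, 1.1726, -0.939292)–(1.16, 1.1726, -1.55)  len=0.6107
  (v7,v5,v6) [+-+] → (1.16, 1.1726, 1.55)–(1.16, 1.1726, -0.939292)  len=2.4893

Chained into 1 loop(s):
  loop 1: 8 segments, perimeter = 10.8400
Total perimeter = 10.840


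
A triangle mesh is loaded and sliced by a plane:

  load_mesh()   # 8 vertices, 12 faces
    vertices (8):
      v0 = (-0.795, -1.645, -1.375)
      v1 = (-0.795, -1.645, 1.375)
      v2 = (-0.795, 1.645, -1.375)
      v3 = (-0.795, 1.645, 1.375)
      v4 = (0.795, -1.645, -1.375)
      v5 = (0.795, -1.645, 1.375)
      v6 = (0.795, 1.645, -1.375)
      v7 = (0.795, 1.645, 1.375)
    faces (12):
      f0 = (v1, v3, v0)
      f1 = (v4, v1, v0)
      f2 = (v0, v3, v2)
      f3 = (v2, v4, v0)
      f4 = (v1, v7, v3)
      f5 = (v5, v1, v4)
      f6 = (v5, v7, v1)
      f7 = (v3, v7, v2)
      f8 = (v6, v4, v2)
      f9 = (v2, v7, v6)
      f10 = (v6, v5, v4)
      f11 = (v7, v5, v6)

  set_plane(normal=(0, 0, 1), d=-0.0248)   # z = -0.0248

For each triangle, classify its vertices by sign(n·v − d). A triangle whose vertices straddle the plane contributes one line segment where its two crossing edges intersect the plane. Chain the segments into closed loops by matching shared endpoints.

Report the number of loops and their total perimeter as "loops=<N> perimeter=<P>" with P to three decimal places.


Straddling triangles (8 of 12):
  (v1,v3,v0) [++-] → (-0.795, -0.0296698, -0.0248)–(-0.795, -1.645, -0.0248)  len=1.6153
  (v4,v1,v0) [-+-] → (0.0143389, -1.645, -0.0248)–(-0.795, -1.645, -0.0248)  len=0.8093
  (v0,v3,v2) [-+-] → (-0.795, -0.0296698, -0.0248)–(-0.795, 1.645, -0.0248)  len=1.6747
  (v5,v1,v4) [++-] → (0.0143389, -1.645, -0.0248)–(0.795, -1.645, -0.0248)  len=0.7807
  (v3,v7,v2) [++-] → (-0.0143389, 1.645, -0.0248)–(-0.795, 1.645, -0.0248)  len=0.7807
  (v2,v7,v6) [-+-] → (-0.0143389, 1.645, -0.0248)–(0.795, 1.645, -0.0248)  len=0.8093
  (v6,v5,v4) [-+-] → (0.795, 0.0296698, -0.0248)–(0.795, -1.645, -0.0248)  len=1.6747
  (v7,v5,v6) [++-] → (0.795, 0.0296698, -0.0248)–(0.795, 1.645, -0.0248)  len=1.6153

Chained into 1 loop(s):
  loop 1: 8 segments, perimeter = 9.7600
Total perimeter = 9.760

loops=1 perimeter=9.760


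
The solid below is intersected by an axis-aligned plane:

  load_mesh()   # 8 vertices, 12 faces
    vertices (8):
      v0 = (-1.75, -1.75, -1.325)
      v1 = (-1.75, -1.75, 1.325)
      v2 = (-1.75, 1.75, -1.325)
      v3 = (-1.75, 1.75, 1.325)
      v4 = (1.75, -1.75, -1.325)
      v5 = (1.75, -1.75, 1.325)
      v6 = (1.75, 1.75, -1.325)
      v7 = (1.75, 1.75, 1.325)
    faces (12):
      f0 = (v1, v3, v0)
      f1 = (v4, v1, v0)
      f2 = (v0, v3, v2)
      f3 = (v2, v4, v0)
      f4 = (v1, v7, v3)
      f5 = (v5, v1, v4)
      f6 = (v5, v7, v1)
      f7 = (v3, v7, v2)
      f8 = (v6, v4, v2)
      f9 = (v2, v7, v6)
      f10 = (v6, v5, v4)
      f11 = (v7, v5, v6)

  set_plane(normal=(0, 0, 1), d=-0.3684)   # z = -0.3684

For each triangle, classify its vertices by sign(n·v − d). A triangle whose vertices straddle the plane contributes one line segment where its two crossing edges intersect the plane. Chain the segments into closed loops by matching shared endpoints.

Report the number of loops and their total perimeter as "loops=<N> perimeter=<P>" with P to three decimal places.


loops=1 perimeter=14.000

Straddling triangles (8 of 12):
  (v1,v3,v0) [++-] → (-1.75, -0.486566, -0.3684)–(-1.75, -1.75, -0.3684)  len=1.2634
  (v4,v1,v0) [-+-] → (0.486566, -1.75, -0.3684)–(-1.75, -1.75, -0.3684)  len=2.2366
  (v0,v3,v2) [-+-] → (-1.75, -0.486566, -0.3684)–(-1.75, 1.75, -0.3684)  len=2.2366
  (v5,v1,v4) [++-] → (0.486566, -1.75, -0.3684)–(1.75, -1.75, -0.3684)  len=1.2634
  (v3,v7,v2) [++-] → (-0.486566, 1.75, -0.3684)–(-1.75, 1.75, -0.3684)  len=1.2634
  (v2,v7,v6) [-+-] → (-0.486566, 1.75, -0.3684)–(1.75, 1.75, -0.3684)  len=2.2366
  (v6,v5,v4) [-+-] → (1.75, 0.486566, -0.3684)–(1.75, -1.75, -0.3684)  len=2.2366
  (v7,v5,v6) [++-] → (1.75, 0.486566, -0.3684)–(1.75, 1.75, -0.3684)  len=1.2634

Chained into 1 loop(s):
  loop 1: 8 segments, perimeter = 14.0000
Total perimeter = 14.000


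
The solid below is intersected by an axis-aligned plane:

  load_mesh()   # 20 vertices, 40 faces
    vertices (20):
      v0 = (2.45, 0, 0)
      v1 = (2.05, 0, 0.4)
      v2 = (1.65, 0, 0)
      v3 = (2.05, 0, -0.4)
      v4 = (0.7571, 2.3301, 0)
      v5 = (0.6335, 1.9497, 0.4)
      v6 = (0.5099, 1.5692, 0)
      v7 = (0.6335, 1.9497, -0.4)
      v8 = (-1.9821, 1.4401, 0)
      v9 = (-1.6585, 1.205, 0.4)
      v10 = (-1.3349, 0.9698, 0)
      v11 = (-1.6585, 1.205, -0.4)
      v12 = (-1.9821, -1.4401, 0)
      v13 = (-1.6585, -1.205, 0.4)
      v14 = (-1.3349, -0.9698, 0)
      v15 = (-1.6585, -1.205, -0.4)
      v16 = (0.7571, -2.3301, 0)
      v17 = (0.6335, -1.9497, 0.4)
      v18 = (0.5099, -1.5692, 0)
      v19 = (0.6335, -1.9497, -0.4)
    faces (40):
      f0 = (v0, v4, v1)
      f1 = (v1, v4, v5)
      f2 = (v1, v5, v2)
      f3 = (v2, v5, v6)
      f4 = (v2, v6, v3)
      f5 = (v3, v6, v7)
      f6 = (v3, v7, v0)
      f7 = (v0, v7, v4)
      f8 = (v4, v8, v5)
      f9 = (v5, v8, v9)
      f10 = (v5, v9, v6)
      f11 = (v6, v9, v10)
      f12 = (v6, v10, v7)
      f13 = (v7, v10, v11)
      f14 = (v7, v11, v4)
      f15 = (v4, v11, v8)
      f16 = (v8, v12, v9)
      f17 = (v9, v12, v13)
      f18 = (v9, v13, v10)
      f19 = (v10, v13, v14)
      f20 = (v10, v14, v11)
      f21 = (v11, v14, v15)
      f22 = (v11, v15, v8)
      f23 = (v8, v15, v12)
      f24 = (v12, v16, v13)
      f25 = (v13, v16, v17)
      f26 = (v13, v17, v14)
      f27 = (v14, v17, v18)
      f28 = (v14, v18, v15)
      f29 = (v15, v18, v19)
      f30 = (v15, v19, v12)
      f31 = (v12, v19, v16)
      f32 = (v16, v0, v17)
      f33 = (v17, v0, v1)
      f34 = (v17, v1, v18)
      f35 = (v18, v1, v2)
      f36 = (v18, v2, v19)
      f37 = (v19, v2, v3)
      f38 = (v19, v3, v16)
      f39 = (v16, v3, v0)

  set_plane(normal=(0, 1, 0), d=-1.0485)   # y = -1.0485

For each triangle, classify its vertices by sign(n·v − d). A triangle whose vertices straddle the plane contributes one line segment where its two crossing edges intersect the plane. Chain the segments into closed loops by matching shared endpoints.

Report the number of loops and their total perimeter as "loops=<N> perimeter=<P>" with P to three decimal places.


loops=2 perimeter=4.727

Straddling triangles (18 of 40):
  (v8,v12,v9) [+-+] → (-1.9821, -1.0485, 0)–(-1.93419, -1.0485, 0.0592189)  len=0.0762
  (v9,v12,v13) [+--] → (-1.93419, -1.0485, 0.0592189)–(-1.6585, -1.0485, 0.4)  len=0.4383
  (v9,v13,v10) [+-+] → (-1.6585, -1.0485, 0.4)–(-1.63521, -1.0485, 0.371216)  len=0.0370
  (v10,v13,v14) [+-+] → (-1.63521, -1.0485, 0.371216)–(-1.44318, -1.0485, 0.133844)  len=0.3053
  (v11,v14,v15) [++-] → (-1.44318, -1.0485, -0.133844)–(-1.6585, -1.0485, -0.4)  len=0.3423
  (v11,v15,v8) [+-+] → (-1.6585, -1.0485, -0.4)–(-1.67765, -1.0485, -0.376334)  len=0.0304
  (v8,v15,v12) [+--] → (-1.67765, -1.0485, -0.376334)–(-1.9821, -1.0485, 0)  len=0.4841
  (v13,v17,v14) [--+] → (-1.17681, -1.0485, 0.0321257)–(-1.44318, -1.0485, 0.133844)  len=0.2851
  (v14,v17,v18) [+--] → (-1.17681, -1.0485, 0.0321257)–(-1.09268, -1.0485, 0)  len=0.0901
  (v14,v18,v15) [+--] → (-1.09268, -1.0485, 0)–(-1.44318, -1.0485, -0.133844)  len=0.3752
  (v16,v0,v17) [-+-] → (1.68823, -1.0485, 0)–(1.47313, -1.0485, 0.21511)  len=0.3042
  (v17,v0,v1) [-++] → (1.47313, -1.0485, 0.21511)–(1.28824, -1.0485, 0.4)  len=0.2615
  (v17,v1,v18) [-+-] → (1.28824, -1.0485, 0.4)–(1.02094, -1.0485, 0.13273)  len=0.3780
  (v18,v1,v2) [-++] → (1.02094, -1.0485, 0.13273)–(0.888214, -1.0485, 0)  len=0.1877
  (v18,v2,v19) [-+-] → (0.888214, -1.0485, 0)–(1.10335, -1.0485, -0.21511)  len=0.3042
  (v19,v2,v3) [-++] → (1.10335, -1.0485, -0.21511)–(1.28824, -1.0485, -0.4)  len=0.2615
  (v19,v3,v16) [-+-] → (1.28824, -1.0485, -0.4)–(1.46822, -1.0485, -0.220008)  len=0.2545
  (v16,v3,v0) [-++] → (1.46822, -1.0485, -0.220008)–(1.68823, -1.0485, 0)  len=0.3111

Chained into 2 loop(s):
  loop 1: 10 segments, perimeter = 2.4641
  loop 2: 8 segments, perimeter = 2.2628
Total perimeter = 4.727


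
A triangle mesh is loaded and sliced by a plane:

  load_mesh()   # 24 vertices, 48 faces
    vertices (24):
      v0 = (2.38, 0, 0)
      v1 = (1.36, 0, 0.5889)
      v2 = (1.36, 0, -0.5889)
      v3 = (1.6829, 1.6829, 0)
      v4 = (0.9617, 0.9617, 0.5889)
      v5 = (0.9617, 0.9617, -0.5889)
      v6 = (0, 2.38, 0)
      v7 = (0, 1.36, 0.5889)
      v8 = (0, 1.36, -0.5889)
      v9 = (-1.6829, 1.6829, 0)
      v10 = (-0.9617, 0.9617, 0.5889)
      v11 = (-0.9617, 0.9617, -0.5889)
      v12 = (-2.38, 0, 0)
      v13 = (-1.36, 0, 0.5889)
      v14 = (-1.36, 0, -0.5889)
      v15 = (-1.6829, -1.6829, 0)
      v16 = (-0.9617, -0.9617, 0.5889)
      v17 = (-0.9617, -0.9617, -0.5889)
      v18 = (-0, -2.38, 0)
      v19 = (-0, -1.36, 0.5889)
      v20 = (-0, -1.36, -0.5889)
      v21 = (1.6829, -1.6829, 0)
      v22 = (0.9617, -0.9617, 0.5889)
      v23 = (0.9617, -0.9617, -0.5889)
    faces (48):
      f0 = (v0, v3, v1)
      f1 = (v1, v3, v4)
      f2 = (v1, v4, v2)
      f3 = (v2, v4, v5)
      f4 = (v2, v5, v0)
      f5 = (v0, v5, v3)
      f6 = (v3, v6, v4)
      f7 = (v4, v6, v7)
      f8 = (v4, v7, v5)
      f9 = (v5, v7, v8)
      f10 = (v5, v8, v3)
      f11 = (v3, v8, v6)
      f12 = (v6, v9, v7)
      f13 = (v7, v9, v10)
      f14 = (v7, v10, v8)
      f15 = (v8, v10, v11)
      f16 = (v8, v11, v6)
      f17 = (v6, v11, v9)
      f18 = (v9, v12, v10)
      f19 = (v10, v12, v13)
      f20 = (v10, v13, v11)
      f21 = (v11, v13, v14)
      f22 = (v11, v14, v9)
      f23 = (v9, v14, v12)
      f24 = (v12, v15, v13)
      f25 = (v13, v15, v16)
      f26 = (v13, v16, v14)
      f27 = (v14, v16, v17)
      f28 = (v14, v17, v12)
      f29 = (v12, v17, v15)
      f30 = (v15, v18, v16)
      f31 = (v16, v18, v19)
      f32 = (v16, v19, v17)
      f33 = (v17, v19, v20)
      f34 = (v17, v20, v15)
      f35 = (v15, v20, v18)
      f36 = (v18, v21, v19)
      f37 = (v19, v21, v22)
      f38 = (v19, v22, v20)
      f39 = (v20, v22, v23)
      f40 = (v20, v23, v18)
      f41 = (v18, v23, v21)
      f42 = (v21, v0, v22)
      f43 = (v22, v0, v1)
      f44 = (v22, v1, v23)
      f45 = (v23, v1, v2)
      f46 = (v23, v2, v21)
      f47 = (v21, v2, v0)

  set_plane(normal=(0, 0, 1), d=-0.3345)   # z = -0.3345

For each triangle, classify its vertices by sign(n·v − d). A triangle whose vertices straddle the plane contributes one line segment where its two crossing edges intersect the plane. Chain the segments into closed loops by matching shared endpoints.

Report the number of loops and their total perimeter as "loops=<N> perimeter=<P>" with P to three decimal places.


Straddling triangles (32 of 48):
  (v1,v4,v2) [++-] → (1.27397, 0.207723, -0.3345)–(1.36, 0, -0.3345)  len=0.2248
  (v2,v4,v5) [-+-] → (1.27397, 0.207723, -0.3345)–(0.9617, 0.9617, -0.3345)  len=0.8161
  (v2,v5,v0) [--+] → (1.57439, 0.546253, -0.3345)–(1.80063, 0, -0.3345)  len=0.5912
  (v0,v5,v3) [+-+] → (1.57439, 0.546253, -0.3345)–(1.27325, 1.27325, -0.3345)  len=0.7869
  (v4,v7,v5) [++-] → (0.753977, 1.04773, -0.3345)–(0.9617, 0.9617, -0.3345)  len=0.2248
  (v5,v7,v8) [-+-] → (0.753977, 1.04773, -0.3345)–(0, 1.36, -0.3345)  len=0.8161
  (v5,v8,v3) [--+] → (0.726999, 1.49949, -0.3345)–(1.27325, 1.27325, -0.3345)  len=0.5912
  (v3,v8,v6) [+-+] → (0.726999, 1.49949, -0.3345)–(0, 1.80063, -0.3345)  len=0.7869
  (v7,v10,v8) [++-] → (-0.207723, 1.27397, -0.3345)–(0, 1.36, -0.3345)  len=0.2248
  (v8,v10,v11) [-+-] → (-0.207723, 1.27397, -0.3345)–(-0.9617, 0.9617, -0.3345)  len=0.8161
  (v8,v11,v6) [--+] → (-0.546253, 1.57439, -0.3345)–(0, 1.80063, -0.3345)  len=0.5912
  (v6,v11,v9) [+-+] → (-0.546253, 1.57439, -0.3345)–(-1.27325, 1.27325, -0.3345)  len=0.7869
  (v10,v13,v11) [++-] → (-1.04773, 0.753977, -0.3345)–(-0.9617, 0.9617, -0.3345)  len=0.2248
  (v11,v13,v14) [-+-] → (-1.04773, 0.753977, -0.3345)–(-1.36, 0, -0.3345)  len=0.8161
  (v11,v14,v9) [--+] → (-1.49949, 0.726999, -0.3345)–(-1.27325, 1.27325, -0.3345)  len=0.5912
  (v9,v14,v12) [+-+] → (-1.49949, 0.726999, -0.3345)–(-1.80063, 0, -0.3345)  len=0.7869
  (v13,v16,v14) [++-] → (-1.27397, -0.207723, -0.3345)–(-1.36, 0, -0.3345)  len=0.2248
  (v14,v16,v17) [-+-] → (-1.27397, -0.207723, -0.3345)–(-0.9617, -0.9617, -0.3345)  len=0.8161
  (v14,v17,v12) [--+] → (-1.57439, -0.546253, -0.3345)–(-1.80063, 0, -0.3345)  len=0.5912
  (v12,v17,v15) [+-+] → (-1.57439, -0.546253, -0.3345)–(-1.27325, -1.27325, -0.3345)  len=0.7869
  (v16,v19,v17) [++-] → (-0.753977, -1.04773, -0.3345)–(-0.9617, -0.9617, -0.3345)  len=0.2248
  (v17,v19,v20) [-+-] → (-0.753977, -1.04773, -0.3345)–(0, -1.36, -0.3345)  len=0.8161
  (v17,v20,v15) [--+] → (-0.726999, -1.49949, -0.3345)–(-1.27325, -1.27325, -0.3345)  len=0.5912
  (v15,v20,v18) [+-+] → (-0.726999, -1.49949, -0.3345)–(0, -1.80063, -0.3345)  len=0.7869
  (v19,v22,v20) [++-] → (0.207723, -1.27397, -0.3345)–(0, -1.36, -0.3345)  len=0.2248
  (v20,v22,v23) [-+-] → (0.207723, -1.27397, -0.3345)–(0.9617, -0.9617, -0.3345)  len=0.8161
  (v20,v23,v18) [--+] → (0.546253, -1.57439, -0.3345)–(0, -1.80063, -0.3345)  len=0.5912
  (v18,v23,v21) [+-+] → (0.546253, -1.57439, -0.3345)–(1.27325, -1.27325, -0.3345)  len=0.7869
  (v22,v1,v23) [++-] → (1.04773, -0.753977, -0.3345)–(0.9617, -0.9617, -0.3345)  len=0.2248
  (v23,v1,v2) [-+-] → (1.04773, -0.753977, -0.3345)–(1.36, 0, -0.3345)  len=0.8161
  (v23,v2,v21) [--+] → (1.49949, -0.726999, -0.3345)–(1.27325, -1.27325, -0.3345)  len=0.5912
  (v21,v2,v0) [+-+] → (1.49949, -0.726999, -0.3345)–(1.80063, 0, -0.3345)  len=0.7869

Chained into 2 loop(s):
  loop 1: 16 segments, perimeter = 8.3273
  loop 2: 16 segments, perimeter = 11.0252
Total perimeter = 19.353

loops=2 perimeter=19.353


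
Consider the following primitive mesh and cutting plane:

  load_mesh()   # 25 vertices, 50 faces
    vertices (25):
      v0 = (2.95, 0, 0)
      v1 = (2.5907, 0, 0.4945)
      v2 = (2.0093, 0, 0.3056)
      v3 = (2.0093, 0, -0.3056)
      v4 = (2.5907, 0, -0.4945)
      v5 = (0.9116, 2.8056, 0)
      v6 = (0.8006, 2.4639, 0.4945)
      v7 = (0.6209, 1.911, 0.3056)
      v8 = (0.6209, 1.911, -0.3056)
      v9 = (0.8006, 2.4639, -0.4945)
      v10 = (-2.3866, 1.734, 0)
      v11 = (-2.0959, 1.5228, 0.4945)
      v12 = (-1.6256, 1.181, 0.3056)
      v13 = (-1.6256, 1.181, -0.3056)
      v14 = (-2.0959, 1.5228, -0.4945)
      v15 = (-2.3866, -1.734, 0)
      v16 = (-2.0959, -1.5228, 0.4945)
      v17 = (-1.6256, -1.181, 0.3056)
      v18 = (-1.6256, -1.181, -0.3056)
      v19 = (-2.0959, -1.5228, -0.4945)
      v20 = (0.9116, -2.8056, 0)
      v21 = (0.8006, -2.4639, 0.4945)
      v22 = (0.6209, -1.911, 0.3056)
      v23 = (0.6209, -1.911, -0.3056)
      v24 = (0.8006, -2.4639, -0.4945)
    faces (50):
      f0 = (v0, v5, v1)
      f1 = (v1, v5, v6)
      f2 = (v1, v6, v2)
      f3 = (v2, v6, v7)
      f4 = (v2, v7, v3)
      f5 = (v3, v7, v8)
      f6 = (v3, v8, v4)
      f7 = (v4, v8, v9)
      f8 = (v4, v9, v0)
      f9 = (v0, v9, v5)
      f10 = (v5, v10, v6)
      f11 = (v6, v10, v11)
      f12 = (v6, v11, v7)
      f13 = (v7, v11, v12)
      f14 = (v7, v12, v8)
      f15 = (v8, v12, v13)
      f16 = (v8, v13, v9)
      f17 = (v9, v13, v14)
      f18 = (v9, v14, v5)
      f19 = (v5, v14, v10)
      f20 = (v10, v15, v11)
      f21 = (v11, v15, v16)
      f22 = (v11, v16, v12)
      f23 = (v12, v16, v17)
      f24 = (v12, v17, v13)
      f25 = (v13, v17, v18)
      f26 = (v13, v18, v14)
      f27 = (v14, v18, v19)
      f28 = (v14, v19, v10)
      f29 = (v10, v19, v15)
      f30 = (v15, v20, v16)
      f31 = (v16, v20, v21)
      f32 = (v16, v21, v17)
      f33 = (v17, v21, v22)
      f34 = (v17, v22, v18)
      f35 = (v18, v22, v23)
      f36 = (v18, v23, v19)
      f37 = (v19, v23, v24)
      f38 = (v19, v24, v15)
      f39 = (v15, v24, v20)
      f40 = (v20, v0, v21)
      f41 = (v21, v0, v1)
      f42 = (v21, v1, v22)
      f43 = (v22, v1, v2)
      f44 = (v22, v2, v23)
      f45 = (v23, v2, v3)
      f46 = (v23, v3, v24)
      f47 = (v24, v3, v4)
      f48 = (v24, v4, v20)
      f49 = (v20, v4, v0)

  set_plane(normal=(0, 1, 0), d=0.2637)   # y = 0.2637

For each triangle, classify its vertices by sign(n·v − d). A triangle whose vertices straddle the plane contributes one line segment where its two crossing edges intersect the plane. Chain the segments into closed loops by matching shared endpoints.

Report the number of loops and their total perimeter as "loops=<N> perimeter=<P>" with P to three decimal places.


loops=2 perimeter=5.828

Straddling triangles (20 of 50):
  (v0,v5,v1) [-+-] → (2.75841, 0.2637, 0)–(2.43288, 0.2637, 0.448022)  len=0.5538
  (v1,v5,v6) [-++] → (2.43288, 0.2637, 0.448022)–(2.39911, 0.2637, 0.4945)  len=0.0574
  (v1,v6,v2) [-+-] → (2.39911, 0.2637, 0.4945)–(1.87994, 0.2637, 0.325817)  len=0.5459
  (v2,v6,v7) [-++] → (1.87994, 0.2637, 0.325817)–(1.81771, 0.2637, 0.3056)  len=0.0654
  (v2,v7,v3) [-+-] → (1.81771, 0.2637, 0.3056)–(1.81771, 0.2637, -0.22126)  len=0.5269
  (v3,v7,v8) [-++] → (1.81771, 0.2637, -0.22126)–(1.81771, 0.2637, -0.3056)  len=0.0843
  (v3,v8,v4) [-+-] → (1.81771, 0.2637, -0.3056)–(2.31889, 0.2637, -0.468434)  len=0.5270
  (v4,v8,v9) [-++] → (2.31889, 0.2637, -0.468434)–(2.39911, 0.2637, -0.4945)  len=0.0844
  (v4,v9,v0) [-+-] → (2.39911, 0.2637, -0.4945)–(2.71996, 0.2637, -0.0529241)  len=0.5458
  (v0,v9,v5) [-++] → (2.71996, 0.2637, -0.0529241)–(2.75841, 0.2637, 0)  len=0.0654
  (v10,v15,v11) [+-+] → (-2.3866, 0.2637, 0)–(-2.20829, 0.2637, 0.303323)  len=0.3519
  (v11,v15,v16) [+--] → (-2.20829, 0.2637, 0.303323)–(-2.0959, 0.2637, 0.4945)  len=0.2218
  (v11,v16,v12) [+-+] → (-2.0959, 0.2637, 0.4945)–(-1.78516, 0.2637, 0.369687)  len=0.3349
  (v12,v16,v17) [+--] → (-1.78516, 0.2637, 0.369687)–(-1.6256, 0.2637, 0.3056)  len=0.1719
  (v12,v17,v13) [+-+] → (-1.6256, 0.2637, 0.3056)–(-1.6256, 0.2637, -0.068236)  len=0.3738
  (v13,v17,v18) [+--] → (-1.6256, 0.2637, -0.068236)–(-1.6256, 0.2637, -0.3056)  len=0.2374
  (v13,v18,v14) [+-+] → (-1.6256, 0.2637, -0.3056)–(-1.87689, 0.2637, -0.406533)  len=0.2708
  (v14,v18,v19) [+--] → (-1.87689, 0.2637, -0.406533)–(-2.0959, 0.2637, -0.4945)  len=0.2360
  (v14,v19,v10) [+-+] → (-2.0959, 0.2637, -0.4945)–(-2.25536, 0.2637, -0.223245)  len=0.3147
  (v10,v19,v15) [+--] → (-2.25536, 0.2637, -0.223245)–(-2.3866, 0.2637, 0)  len=0.2590

Chained into 2 loop(s):
  loop 1: 10 segments, perimeter = 3.0563
  loop 2: 10 segments, perimeter = 2.7721
Total perimeter = 5.828


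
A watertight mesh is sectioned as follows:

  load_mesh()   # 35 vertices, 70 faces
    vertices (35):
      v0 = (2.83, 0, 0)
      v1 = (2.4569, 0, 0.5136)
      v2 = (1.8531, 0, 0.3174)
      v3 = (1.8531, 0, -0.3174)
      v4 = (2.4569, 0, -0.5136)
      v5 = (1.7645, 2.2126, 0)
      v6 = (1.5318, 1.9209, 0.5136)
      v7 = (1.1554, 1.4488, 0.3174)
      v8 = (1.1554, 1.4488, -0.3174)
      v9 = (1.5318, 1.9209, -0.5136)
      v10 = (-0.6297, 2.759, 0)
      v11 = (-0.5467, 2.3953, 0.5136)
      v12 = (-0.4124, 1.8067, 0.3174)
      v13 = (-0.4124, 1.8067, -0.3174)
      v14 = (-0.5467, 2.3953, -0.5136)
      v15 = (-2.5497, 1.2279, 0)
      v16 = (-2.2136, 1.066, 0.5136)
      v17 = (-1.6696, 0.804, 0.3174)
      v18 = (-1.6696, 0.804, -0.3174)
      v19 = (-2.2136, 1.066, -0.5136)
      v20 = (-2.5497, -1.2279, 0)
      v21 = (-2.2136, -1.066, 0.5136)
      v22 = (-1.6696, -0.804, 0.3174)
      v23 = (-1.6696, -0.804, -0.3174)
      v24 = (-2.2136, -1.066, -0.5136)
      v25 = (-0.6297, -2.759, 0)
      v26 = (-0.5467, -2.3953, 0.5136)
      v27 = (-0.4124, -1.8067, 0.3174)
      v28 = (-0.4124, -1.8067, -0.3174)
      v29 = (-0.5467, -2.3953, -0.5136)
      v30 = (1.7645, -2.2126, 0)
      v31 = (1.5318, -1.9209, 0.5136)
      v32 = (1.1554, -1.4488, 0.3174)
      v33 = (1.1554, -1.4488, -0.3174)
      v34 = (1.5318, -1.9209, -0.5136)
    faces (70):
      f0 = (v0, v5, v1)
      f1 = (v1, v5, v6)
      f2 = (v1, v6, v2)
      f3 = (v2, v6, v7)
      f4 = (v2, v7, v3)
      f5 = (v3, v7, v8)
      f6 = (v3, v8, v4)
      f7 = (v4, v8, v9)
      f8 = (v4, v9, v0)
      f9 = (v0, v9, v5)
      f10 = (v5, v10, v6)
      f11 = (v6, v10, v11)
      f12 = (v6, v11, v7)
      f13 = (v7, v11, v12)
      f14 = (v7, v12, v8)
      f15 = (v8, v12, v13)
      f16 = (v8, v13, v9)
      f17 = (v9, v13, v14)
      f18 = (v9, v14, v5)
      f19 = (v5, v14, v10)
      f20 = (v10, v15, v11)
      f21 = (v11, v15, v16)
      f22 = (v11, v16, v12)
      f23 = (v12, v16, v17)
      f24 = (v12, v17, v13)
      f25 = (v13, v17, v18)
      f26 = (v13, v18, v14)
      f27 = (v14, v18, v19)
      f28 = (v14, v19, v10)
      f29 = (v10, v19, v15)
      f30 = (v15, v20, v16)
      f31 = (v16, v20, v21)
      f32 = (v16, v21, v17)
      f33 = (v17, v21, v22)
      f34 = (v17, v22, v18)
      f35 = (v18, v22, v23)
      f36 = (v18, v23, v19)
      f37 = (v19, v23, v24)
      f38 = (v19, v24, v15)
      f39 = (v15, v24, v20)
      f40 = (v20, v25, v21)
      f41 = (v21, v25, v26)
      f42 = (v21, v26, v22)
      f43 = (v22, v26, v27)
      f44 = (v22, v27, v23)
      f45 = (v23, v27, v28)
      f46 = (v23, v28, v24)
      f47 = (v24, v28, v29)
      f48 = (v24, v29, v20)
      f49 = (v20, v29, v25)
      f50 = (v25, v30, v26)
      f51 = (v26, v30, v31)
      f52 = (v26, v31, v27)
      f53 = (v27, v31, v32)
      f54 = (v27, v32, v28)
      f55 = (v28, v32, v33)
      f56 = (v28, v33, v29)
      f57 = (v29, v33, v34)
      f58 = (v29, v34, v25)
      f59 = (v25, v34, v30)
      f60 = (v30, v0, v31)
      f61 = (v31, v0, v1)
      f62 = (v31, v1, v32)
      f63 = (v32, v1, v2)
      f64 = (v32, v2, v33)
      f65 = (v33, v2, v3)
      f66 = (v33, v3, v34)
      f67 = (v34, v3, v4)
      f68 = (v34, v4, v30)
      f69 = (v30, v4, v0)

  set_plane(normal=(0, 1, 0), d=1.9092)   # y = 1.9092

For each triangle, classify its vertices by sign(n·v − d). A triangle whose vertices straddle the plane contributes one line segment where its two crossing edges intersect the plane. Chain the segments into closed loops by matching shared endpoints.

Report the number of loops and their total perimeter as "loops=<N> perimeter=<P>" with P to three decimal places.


loops=1 perimeter=8.196

Straddling triangles (18 of 70):
  (v0,v5,v1) [-+-] → (1.91061, 1.9092, 0)–(1.85944, 1.9092, 0.0704268)  len=0.0870
  (v1,v5,v6) [-++] → (1.85944, 1.9092, 0.0704268)–(1.53743, 1.9092, 0.5136)  len=0.5478
  (v1,v6,v2) [-+-] → (1.53743, 1.9092, 0.5136)–(1.53376, 1.9092, 0.512405)  len=0.0039
  (v2,v6,v7) [-+-] → (1.53376, 1.9092, 0.512405)–(1.52247, 1.9092, 0.508738)  len=0.0119
  (v4,v8,v9) [--+] → (1.52247, 1.9092, -0.508738)–(1.53743, 1.9092, -0.5136)  len=0.0157
  (v4,v9,v0) [-+-] → (1.53743, 1.9092, -0.5136)–(1.53971, 1.9092, -0.510472)  len=0.0039
  (v0,v9,v5) [-++] → (1.53971, 1.9092, -0.510472)–(1.91061, 1.9092, 0)  len=0.6310
  (v6,v11,v7) [++-] → (0.327458, 1.9092, 0.412836)–(1.52247, 1.9092, 0.508738)  len=1.1989
  (v7,v11,v12) [-+-] → (0.327458, 1.9092, 0.412836)–(-0.435787, 1.9092, 0.351567)  len=0.7657
  (v8,v13,v9) [--+] → (1.33261, 1.9092, -0.493499)–(1.52247, 1.9092, -0.508738)  len=0.1905
  (v9,v13,v14) [+-+] → (1.33261, 1.9092, -0.493499)–(-0.435787, 1.9092, -0.351567)  len=1.7741
  (v10,v15,v11) [+-+] → (-1.69535, 1.9092, 0)–(-1.38074, 1.9092, 0.299739)  len=0.4345
  (v11,v15,v16) [+--] → (-1.38074, 1.9092, 0.299739)–(-1.15625, 1.9092, 0.5136)  len=0.3100
  (v11,v16,v12) [+--] → (-1.15625, 1.9092, 0.5136)–(-0.435787, 1.9092, 0.351567)  len=0.7385
  (v13,v18,v14) [--+] → (-0.889716, 1.9092, -0.453666)–(-0.435787, 1.9092, -0.351567)  len=0.4653
  (v14,v18,v19) [+--] → (-0.889716, 1.9092, -0.453666)–(-1.15625, 1.9092, -0.5136)  len=0.2732
  (v14,v19,v10) [+-+] → (-1.15625, 1.9092, -0.5136)–(-1.42474, 1.9092, -0.257801)  len=0.3708
  (v10,v19,v15) [+--] → (-1.42474, 1.9092, -0.257801)–(-1.69535, 1.9092, 0)  len=0.3738

Chained into 1 loop(s):
  loop 1: 18 segments, perimeter = 8.1964
Total perimeter = 8.196


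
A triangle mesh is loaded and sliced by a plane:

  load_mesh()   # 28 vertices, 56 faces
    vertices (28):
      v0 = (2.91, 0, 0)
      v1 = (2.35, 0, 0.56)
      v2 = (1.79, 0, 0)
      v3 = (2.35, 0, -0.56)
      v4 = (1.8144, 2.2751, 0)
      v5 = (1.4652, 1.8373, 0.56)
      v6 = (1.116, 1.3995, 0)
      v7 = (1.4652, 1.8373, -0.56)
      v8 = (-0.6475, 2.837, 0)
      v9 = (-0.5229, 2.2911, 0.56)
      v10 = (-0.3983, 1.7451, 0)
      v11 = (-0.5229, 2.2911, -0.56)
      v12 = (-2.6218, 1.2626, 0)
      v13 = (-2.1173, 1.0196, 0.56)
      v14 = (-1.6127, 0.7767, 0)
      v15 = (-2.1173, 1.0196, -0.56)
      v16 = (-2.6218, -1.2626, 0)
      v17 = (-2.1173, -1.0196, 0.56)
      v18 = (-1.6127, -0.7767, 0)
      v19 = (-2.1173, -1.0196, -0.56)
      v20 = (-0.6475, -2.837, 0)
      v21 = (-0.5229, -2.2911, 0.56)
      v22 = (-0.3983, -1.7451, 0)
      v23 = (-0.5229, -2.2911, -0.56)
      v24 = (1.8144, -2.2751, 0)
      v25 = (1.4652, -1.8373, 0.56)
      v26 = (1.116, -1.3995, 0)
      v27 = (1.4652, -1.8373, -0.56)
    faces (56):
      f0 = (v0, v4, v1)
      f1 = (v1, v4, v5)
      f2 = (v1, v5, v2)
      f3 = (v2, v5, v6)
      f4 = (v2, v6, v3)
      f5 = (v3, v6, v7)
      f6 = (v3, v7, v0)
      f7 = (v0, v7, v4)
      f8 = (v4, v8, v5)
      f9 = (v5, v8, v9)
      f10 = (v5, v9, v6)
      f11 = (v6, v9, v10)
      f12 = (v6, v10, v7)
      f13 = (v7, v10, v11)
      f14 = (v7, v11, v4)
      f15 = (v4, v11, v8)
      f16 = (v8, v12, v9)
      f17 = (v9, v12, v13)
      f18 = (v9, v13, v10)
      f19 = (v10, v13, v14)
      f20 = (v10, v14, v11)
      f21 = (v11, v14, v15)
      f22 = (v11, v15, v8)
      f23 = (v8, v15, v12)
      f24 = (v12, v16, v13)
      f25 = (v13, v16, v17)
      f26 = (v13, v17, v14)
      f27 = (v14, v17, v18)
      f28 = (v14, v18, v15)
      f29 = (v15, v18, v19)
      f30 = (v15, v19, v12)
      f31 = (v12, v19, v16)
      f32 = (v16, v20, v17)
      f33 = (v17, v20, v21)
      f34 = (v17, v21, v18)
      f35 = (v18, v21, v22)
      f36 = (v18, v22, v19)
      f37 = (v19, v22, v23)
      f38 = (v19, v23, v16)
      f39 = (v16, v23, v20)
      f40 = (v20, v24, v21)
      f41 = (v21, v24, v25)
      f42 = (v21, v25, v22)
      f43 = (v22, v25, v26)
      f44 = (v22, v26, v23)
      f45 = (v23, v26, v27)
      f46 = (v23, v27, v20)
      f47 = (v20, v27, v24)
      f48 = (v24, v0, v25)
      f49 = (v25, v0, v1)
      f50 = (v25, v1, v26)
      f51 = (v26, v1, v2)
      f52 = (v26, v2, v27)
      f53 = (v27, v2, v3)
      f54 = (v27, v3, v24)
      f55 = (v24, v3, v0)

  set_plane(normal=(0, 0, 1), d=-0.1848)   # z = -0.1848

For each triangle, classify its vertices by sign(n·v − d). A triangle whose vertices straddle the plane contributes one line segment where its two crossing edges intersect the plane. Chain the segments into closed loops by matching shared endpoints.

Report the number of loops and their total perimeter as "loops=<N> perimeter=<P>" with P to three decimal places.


loops=2 perimeter=28.549

Straddling triangles (28 of 56):
  (v2,v6,v3) [++-] → (1.52322, 0.937665, -0.1848)–(1.9748, 0, -0.1848)  len=1.0407
  (v3,v6,v7) [-+-] → (1.52322, 0.937665, -0.1848)–(1.23124, 1.54397, -0.1848)  len=0.6730
  (v3,v7,v0) [--+] → (2.43322, 0.606309, -0.1848)–(2.7252, 0, -0.1848)  len=0.6730
  (v0,v7,v4) [+-+] → (2.43322, 0.606309, -0.1848)–(1.69916, 2.13063, -0.1848)  len=1.6919
  (v6,v10,v7) [++-] → (0.216655, 1.77553, -0.1848)–(1.23124, 1.54397, -0.1848)  len=1.0407
  (v7,v10,v11) [-+-] → (0.216655, 1.77553, -0.1848)–(-0.439418, 1.92528, -0.1848)  len=0.6729
  (v7,v11,v4) [--+] → (1.04309, 2.28038, -0.1848)–(1.69916, 2.13063, -0.1848)  len=0.6729
  (v4,v11,v8) [+-+] → (1.04309, 2.28038, -0.1848)–(-0.606382, 2.65685, -0.1848)  len=1.6919
  (v10,v14,v11) [++-] → (-1.25307, 1.27645, -0.1848)–(-0.439418, 1.92528, -0.1848)  len=1.0407
  (v11,v14,v15) [-+-] → (-1.25307, 1.27645, -0.1848)–(-1.77922, 0.856857, -0.1848)  len=0.6730
  (v11,v15,v8) [--+] → (-1.13253, 2.23726, -0.1848)–(-0.606382, 2.65685, -0.1848)  len=0.6730
  (v8,v15,v12) [+-+] → (-1.13253, 2.23726, -0.1848)–(-2.45532, 1.18241, -0.1848)  len=1.6919
  (v14,v18,v15) [++-] → (-1.77922, -0.183921, -0.1848)–(-1.77922, 0.856857, -0.1848)  len=1.0408
  (v15,v18,v19) [-+-] → (-1.77922, -0.183921, -0.1848)–(-1.77922, -0.856857, -0.1848)  len=0.6729
  (v15,v19,v12) [--+] → (-2.45532, 0.509474, -0.1848)–(-2.45532, 1.18241, -0.1848)  len=0.6729
  (v12,v19,v16) [+-+] → (-2.45532, 0.509474, -0.1848)–(-2.45532, -1.18241, -0.1848)  len=1.6919
  (v18,v22,v19) [++-] → (-0.96557, -1.50569, -0.1848)–(-1.77922, -0.856857, -0.1848)  len=1.0407
  (v19,v22,v23) [-+-] → (-0.96557, -1.50569, -0.1848)–(-0.439418, -1.92528, -0.1848)  len=0.6730
  (v19,v23,v16) [--+] → (-1.92916, -1.60201, -0.1848)–(-2.45532, -1.18241, -0.1848)  len=0.6730
  (v16,v23,v20) [+-+] → (-1.92916, -1.602, -0.1848)–(-0.606382, -2.65685, -0.1848)  len=1.6919
  (v22,v26,v23) [++-] → (0.575163, -1.69373, -0.1848)–(-0.439418, -1.92528, -0.1848)  len=1.0407
  (v23,v26,v27) [-+-] → (0.575163, -1.69373, -0.1848)–(1.23124, -1.54397, -0.1848)  len=0.6729
  (v23,v27,v20) [--+] → (0.049691, -2.5071, -0.1848)–(-0.606382, -2.65685, -0.1848)  len=0.6729
  (v20,v27,v24) [+-+] → (0.049691, -2.5071, -0.1848)–(1.69916, -2.13063, -0.1848)  len=1.6919
  (v26,v2,v27) [++-] → (1.68282, -0.606309, -0.1848)–(1.23124, -1.54397, -0.1848)  len=1.0407
  (v27,v2,v3) [-+-] → (1.68282, -0.606309, -0.1848)–(1.9748, 0, -0.1848)  len=0.6730
  (v27,v3,v24) [--+] → (1.99115, -1.52432, -0.1848)–(1.69916, -2.13063, -0.1848)  len=0.6730
  (v24,v3,v0) [+-+] → (1.99115, -1.52432, -0.1848)–(2.7252, 0, -0.1848)  len=1.6919

Chained into 2 loop(s):
  loop 1: 14 segments, perimeter = 11.9956
  loop 2: 14 segments, perimeter = 16.5538
Total perimeter = 28.549
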